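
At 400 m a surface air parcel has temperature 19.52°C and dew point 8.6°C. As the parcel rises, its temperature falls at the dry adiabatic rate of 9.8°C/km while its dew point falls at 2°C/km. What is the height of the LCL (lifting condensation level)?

1800 m

T and T_d converge at 9.8 − 2 = 7.8°C per km
Height above start = (19.52 − 8.6) / 7.8 = 1.4 km
LCL altitude = 400 m + 1400 m = 1800 m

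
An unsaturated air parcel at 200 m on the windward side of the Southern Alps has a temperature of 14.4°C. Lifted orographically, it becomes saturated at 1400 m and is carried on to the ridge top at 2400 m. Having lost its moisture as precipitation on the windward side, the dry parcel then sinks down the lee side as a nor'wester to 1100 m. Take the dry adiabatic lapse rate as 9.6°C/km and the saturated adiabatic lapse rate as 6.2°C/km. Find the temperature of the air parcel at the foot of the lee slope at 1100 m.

9.16°C

Dry to 1400 m: -9.6 × 1.2 km = -11.52°C, so T = 2.88°C.
Saturated to 2400 m: -6.2 × 1 km = -6.2°C, so T = -3.32°C.
Dry descent to 1100 m: +9.6 × 1.3 km = +12.48°C, so T = 9.16°C.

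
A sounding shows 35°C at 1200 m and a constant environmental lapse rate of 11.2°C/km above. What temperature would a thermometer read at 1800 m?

1200 → 1800 m (environmental, 11.2°C/km): ΔT = -11.2 × 0.6 = -6.72°C → T = 28.28°C

28.28°C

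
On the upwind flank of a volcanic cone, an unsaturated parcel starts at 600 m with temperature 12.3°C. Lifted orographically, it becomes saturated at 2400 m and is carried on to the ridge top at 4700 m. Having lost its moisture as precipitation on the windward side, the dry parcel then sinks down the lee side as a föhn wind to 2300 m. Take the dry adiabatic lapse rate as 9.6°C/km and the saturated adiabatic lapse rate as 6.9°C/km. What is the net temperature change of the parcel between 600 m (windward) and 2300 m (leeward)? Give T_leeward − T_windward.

-10.11°C

600–2400 m, dry: Δz = 1.8 km ⇒ ΔT = -17.28°C; T = -4.98°C
2400–4700 m, saturated: Δz = 2.3 km ⇒ ΔT = -15.87°C; T = -20.85°C
4700–2300 m, dry descent: Δz = 2.4 km ⇒ ΔT = +23.04°C; T = 2.19°C
Net change vs windward start: 2.19 − 12.3 = -10.11°C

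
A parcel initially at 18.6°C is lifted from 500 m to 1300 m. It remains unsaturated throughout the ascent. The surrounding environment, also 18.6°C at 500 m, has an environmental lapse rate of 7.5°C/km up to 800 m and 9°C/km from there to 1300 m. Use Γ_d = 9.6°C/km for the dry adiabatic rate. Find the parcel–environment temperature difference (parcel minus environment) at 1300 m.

-0.93°C (parcel cooler than environment)

Parcel:
  From 500 m to 1300 m (dry): cools by 9.6 × 0.8 = 7.68°C, giving 10.92°C.
Environment:
  From 500 m to 800 m (environment, lower layer): cools by 7.5 × 0.3 = 2.25°C, giving 16.35°C.
  From 800 m to 1300 m (environment, upper layer): cools by 9 × 0.5 = 4.5°C, giving 11.85°C.
T_parcel − T_env = 10.92 − 11.85 = -0.93°C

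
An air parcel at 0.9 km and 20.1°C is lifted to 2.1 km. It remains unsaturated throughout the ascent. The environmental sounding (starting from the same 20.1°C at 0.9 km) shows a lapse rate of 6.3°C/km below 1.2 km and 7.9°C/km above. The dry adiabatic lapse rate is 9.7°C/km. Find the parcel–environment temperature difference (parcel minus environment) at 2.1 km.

Parcel:
  900–2100 m, dry: Δz = 1.2 km ⇒ ΔT = -11.64°C; T = 8.46°C
Environment:
  900–1200 m, environment, lower layer: Δz = 0.3 km ⇒ ΔT = -1.89°C; T = 18.21°C
  1200–2100 m, environment, upper layer: Δz = 0.9 km ⇒ ΔT = -7.11°C; T = 11.1°C
T_parcel − T_env = 8.46 − 11.1 = -2.64°C

-2.64°C (parcel cooler than environment)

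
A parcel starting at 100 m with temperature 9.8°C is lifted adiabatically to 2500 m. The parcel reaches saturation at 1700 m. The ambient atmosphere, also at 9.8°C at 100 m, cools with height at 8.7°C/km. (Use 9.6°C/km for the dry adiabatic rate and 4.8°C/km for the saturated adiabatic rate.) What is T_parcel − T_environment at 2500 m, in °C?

+1.68°C (parcel warmer than environment)

Parcel:
  100–1700 m, dry: Δz = 1.6 km ⇒ ΔT = -15.36°C; T = -5.56°C
  1700–2500 m, saturated: Δz = 0.8 km ⇒ ΔT = -3.84°C; T = -9.4°C
Environment:
  100–2500 m, environment: Δz = 2.4 km ⇒ ΔT = -20.88°C; T = -11.08°C
T_parcel − T_env = -9.4 − (-11.08) = +1.68°C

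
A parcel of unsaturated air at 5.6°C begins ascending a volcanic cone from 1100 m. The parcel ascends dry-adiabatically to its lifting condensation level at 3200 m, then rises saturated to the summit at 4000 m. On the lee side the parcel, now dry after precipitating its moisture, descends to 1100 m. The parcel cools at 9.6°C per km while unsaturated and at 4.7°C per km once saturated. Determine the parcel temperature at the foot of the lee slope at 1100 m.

9.52°C

From 1100 m to 3200 m (dry): cools by 9.6 × 2.1 = 20.16°C, giving -14.56°C.
From 3200 m to 4000 m (saturated): cools by 4.7 × 0.8 = 3.76°C, giving -18.32°C.
From 4000 m to 1100 m (dry descent): warms by 9.6 × 2.9 = 27.84°C, giving 9.52°C.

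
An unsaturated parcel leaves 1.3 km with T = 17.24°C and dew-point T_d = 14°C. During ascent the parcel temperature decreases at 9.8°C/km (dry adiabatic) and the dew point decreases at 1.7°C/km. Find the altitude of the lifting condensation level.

1.7 km

T and T_d converge at 9.8 − 1.7 = 8.1°C per km
Height above start = (17.24 − 14) / 8.1 = 0.4 km
LCL altitude = 1300 m + 400 m = 1700 m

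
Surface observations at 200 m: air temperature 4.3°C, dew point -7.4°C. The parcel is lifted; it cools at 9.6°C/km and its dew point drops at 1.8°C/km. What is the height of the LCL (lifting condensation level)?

T and T_d converge at 9.6 − 1.8 = 7.8°C per km
Height above start = (4.3 − (-7.4)) / 7.8 = 1.5 km
LCL altitude = 200 m + 1500 m = 1700 m

1700 m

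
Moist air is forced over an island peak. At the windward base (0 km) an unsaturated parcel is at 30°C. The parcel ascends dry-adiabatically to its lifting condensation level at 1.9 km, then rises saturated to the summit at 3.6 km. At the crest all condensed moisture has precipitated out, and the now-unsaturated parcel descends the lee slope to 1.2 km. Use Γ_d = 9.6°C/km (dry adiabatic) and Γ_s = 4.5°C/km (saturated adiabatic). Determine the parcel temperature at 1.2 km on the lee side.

27.15°C

0–1900 m, dry: Δz = 1.9 km ⇒ ΔT = -18.24°C; T = 11.76°C
1900–3600 m, saturated: Δz = 1.7 km ⇒ ΔT = -7.65°C; T = 4.11°C
3600–1200 m, dry descent: Δz = 2.4 km ⇒ ΔT = +23.04°C; T = 27.15°C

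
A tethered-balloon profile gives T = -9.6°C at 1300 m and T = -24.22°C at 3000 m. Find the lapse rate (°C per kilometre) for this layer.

Γ = −ΔT/Δz = (-9.6 − (-24.22)) / (3000 − 1300) m
  = 14.62°C / 1.7 km = 8.6°C/km

8.6°C/km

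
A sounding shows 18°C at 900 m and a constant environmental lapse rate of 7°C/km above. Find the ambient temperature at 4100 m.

-4.4°C

900–4100 m, environmental: Δz = 3.2 km ⇒ ΔT = -22.4°C; T = -4.4°C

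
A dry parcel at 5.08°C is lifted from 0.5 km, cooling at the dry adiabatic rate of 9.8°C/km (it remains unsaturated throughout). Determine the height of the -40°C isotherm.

5.1 km

Height above start = (5.08 − (-40)) / 9.8 = 4.6 km
Altitude = 500 m + 4600 m = 5100 m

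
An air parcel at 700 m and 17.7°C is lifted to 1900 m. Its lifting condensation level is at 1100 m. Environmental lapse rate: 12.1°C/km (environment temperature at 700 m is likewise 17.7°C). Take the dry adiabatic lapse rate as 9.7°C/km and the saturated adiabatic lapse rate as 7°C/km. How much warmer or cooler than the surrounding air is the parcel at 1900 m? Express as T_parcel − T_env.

+5.04°C (parcel warmer than environment)

Parcel:
  700–1100 m, dry: Δz = 0.4 km ⇒ ΔT = -3.88°C; T = 13.82°C
  1100–1900 m, saturated: Δz = 0.8 km ⇒ ΔT = -5.6°C; T = 8.22°C
Environment:
  700–1900 m, environment: Δz = 1.2 km ⇒ ΔT = -14.52°C; T = 3.18°C
T_parcel − T_env = 8.22 − 3.18 = +5.04°C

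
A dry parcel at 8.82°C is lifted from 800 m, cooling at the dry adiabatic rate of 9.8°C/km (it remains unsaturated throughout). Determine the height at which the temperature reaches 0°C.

Height above start = (8.82 − 0) / 9.8 = 0.9 km
Altitude = 800 m + 900 m = 1700 m

1700 m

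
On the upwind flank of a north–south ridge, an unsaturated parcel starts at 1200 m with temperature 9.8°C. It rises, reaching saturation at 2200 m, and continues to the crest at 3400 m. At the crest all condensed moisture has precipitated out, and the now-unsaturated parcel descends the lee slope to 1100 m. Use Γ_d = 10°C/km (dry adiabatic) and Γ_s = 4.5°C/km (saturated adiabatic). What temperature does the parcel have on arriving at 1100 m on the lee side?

17.4°C

From 1200 m to 2200 m (dry): cools by 10 × 1 = 10°C, giving -0.2°C.
From 2200 m to 3400 m (saturated): cools by 4.5 × 1.2 = 5.4°C, giving -5.6°C.
From 3400 m to 1100 m (dry descent): warms by 10 × 2.3 = 23°C, giving 17.4°C.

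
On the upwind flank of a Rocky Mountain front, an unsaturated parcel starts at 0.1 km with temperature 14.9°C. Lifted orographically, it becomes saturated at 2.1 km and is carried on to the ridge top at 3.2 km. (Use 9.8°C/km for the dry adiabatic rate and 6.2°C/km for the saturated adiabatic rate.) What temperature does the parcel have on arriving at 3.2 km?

-11.52°C

100 → 2100 m (dry, 9.8°C/km): ΔT = -9.8 × 2 = -19.6°C → T = -4.7°C
2100 → 3200 m (saturated, 6.2°C/km): ΔT = -6.2 × 1.1 = -6.82°C → T = -11.52°C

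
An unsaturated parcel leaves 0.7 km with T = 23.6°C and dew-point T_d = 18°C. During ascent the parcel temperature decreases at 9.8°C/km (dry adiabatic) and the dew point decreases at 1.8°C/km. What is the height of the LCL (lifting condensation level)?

1.4 km

T and T_d converge at 9.8 − 1.8 = 8°C per km
Height above start = (23.6 − 18) / 8 = 0.7 km
LCL altitude = 700 m + 700 m = 1400 m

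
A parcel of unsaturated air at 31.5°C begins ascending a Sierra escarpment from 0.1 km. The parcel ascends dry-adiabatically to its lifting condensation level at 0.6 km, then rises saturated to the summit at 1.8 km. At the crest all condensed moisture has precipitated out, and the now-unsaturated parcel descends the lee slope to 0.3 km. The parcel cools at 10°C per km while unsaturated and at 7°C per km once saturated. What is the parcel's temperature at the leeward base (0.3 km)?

100–600 m, dry: Δz = 0.5 km ⇒ ΔT = -5°C; T = 26.5°C
600–1800 m, saturated: Δz = 1.2 km ⇒ ΔT = -8.4°C; T = 18.1°C
1800–300 m, dry descent: Δz = 1.5 km ⇒ ΔT = +15°C; T = 33.1°C

33.1°C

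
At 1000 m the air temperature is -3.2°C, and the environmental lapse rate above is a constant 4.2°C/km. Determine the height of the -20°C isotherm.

Height above start = (-3.2 − (-20)) / 4.2 = 4 km
Altitude = 1000 m + 4000 m = 5000 m

5000 m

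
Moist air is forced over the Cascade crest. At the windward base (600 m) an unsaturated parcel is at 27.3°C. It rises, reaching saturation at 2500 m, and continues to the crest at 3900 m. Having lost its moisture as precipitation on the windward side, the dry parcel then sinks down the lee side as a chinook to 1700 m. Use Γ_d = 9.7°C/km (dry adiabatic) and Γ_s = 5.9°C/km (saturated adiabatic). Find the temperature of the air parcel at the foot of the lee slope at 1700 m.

600 → 2500 m (dry, 9.7°C/km): ΔT = -9.7 × 1.9 = -18.43°C → T = 8.87°C
2500 → 3900 m (saturated, 5.9°C/km): ΔT = -5.9 × 1.4 = -8.26°C → T = 0.61°C
3900 → 1700 m (dry descent, 9.7°C/km): ΔT = +9.7 × 2.2 = +21.34°C → T = 21.95°C

21.95°C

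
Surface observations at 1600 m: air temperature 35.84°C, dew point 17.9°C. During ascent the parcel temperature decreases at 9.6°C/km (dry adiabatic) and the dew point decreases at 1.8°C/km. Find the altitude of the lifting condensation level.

T and T_d converge at 9.6 − 1.8 = 7.8°C per km
Height above start = (35.84 − 17.9) / 7.8 = 2.3 km
LCL altitude = 1600 m + 2300 m = 3900 m

3900 m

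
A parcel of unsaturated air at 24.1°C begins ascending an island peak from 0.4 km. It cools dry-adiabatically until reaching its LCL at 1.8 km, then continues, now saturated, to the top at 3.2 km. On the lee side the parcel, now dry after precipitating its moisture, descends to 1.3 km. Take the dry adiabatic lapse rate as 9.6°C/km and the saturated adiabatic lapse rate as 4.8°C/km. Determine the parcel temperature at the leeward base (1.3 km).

Dry to 1800 m: -9.6 × 1.4 km = -13.44°C, so T = 10.66°C.
Saturated to 3200 m: -4.8 × 1.4 km = -6.72°C, so T = 3.94°C.
Dry descent to 1300 m: +9.6 × 1.9 km = +18.24°C, so T = 22.18°C.

22.18°C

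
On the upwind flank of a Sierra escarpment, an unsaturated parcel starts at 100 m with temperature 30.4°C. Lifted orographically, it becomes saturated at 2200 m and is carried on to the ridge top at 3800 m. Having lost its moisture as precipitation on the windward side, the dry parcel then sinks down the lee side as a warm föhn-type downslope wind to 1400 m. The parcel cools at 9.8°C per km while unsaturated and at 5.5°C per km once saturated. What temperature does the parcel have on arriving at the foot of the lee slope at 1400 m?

24.54°C

100 → 2200 m (dry, 9.8°C/km): ΔT = -9.8 × 2.1 = -20.58°C → T = 9.82°C
2200 → 3800 m (saturated, 5.5°C/km): ΔT = -5.5 × 1.6 = -8.8°C → T = 1.02°C
3800 → 1400 m (dry descent, 9.8°C/km): ΔT = +9.8 × 2.4 = +23.52°C → T = 24.54°C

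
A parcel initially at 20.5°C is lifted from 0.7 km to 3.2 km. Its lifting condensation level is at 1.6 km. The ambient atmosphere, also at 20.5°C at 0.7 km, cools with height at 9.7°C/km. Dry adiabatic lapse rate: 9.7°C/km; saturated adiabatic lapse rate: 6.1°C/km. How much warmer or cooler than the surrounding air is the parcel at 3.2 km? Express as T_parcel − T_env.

Parcel:
  700–1600 m, dry: Δz = 0.9 km ⇒ ΔT = -8.73°C; T = 11.77°C
  1600–3200 m, saturated: Δz = 1.6 km ⇒ ΔT = -9.76°C; T = 2.01°C
Environment:
  700–3200 m, environment: Δz = 2.5 km ⇒ ΔT = -24.25°C; T = -3.75°C
T_parcel − T_env = 2.01 − (-3.75) = +5.76°C

+5.76°C (parcel warmer than environment)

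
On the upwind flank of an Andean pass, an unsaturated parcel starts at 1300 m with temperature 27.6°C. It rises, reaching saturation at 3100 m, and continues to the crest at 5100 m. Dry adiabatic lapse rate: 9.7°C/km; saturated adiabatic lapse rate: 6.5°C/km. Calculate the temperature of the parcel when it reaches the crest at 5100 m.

-2.86°C

1300 → 3100 m (dry, 9.7°C/km): ΔT = -9.7 × 1.8 = -17.46°C → T = 10.14°C
3100 → 5100 m (saturated, 6.5°C/km): ΔT = -6.5 × 2 = -13°C → T = -2.86°C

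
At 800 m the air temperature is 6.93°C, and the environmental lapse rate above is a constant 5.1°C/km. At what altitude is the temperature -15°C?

Height above start = (6.93 − (-15)) / 5.1 = 4.3 km
Altitude = 800 m + 4300 m = 5100 m

5100 m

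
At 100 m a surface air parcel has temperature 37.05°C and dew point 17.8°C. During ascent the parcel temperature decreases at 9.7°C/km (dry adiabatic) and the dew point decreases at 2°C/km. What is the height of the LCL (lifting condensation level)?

2600 m

T and T_d converge at 9.7 − 2 = 7.7°C per km
Height above start = (37.05 − 17.8) / 7.7 = 2.5 km
LCL altitude = 100 m + 2500 m = 2600 m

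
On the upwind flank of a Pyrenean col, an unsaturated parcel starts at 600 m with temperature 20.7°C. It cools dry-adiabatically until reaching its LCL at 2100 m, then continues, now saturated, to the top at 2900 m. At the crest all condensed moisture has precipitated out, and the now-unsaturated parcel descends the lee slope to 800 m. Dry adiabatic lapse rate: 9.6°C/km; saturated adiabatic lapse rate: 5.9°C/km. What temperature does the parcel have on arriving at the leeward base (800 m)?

600–2100 m, dry: Δz = 1.5 km ⇒ ΔT = -14.4°C; T = 6.3°C
2100–2900 m, saturated: Δz = 0.8 km ⇒ ΔT = -4.72°C; T = 1.58°C
2900–800 m, dry descent: Δz = 2.1 km ⇒ ΔT = +20.16°C; T = 21.74°C

21.74°C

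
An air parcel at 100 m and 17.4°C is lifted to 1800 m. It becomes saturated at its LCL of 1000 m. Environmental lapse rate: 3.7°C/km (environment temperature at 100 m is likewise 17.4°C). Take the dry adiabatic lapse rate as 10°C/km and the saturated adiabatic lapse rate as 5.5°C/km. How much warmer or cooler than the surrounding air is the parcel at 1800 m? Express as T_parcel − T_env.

-7.11°C (parcel cooler than environment)

Parcel:
  100 → 1000 m (dry, 10°C/km): ΔT = -10 × 0.9 = -9°C → T = 8.4°C
  1000 → 1800 m (saturated, 5.5°C/km): ΔT = -5.5 × 0.8 = -4.4°C → T = 4°C
Environment:
  100 → 1800 m (environment, 3.7°C/km): ΔT = -3.7 × 1.7 = -6.29°C → T = 11.11°C
T_parcel − T_env = 4 − 11.11 = -7.11°C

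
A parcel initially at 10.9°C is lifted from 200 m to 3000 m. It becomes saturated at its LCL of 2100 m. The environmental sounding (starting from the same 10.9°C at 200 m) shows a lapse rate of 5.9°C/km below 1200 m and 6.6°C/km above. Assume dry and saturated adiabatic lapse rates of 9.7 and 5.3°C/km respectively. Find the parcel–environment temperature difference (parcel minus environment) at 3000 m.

Parcel:
  Dry to 2100 m: -9.7 × 1.9 km = -18.43°C, so T = -7.53°C.
  Saturated to 3000 m: -5.3 × 0.9 km = -4.77°C, so T = -12.3°C.
Environment:
  Environment, lower layer to 1200 m: -5.9 × 1 km = -5.9°C, so T = 5°C.
  Environment, upper layer to 3000 m: -6.6 × 1.8 km = -11.88°C, so T = -6.88°C.
T_parcel − T_env = -12.3 − (-6.88) = -5.42°C

-5.42°C (parcel cooler than environment)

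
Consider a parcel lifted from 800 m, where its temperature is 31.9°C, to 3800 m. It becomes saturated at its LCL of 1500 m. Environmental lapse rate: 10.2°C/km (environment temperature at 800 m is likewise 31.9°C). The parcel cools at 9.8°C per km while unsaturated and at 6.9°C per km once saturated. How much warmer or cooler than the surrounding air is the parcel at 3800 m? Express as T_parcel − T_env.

+7.87°C (parcel warmer than environment)

Parcel:
  800 → 1500 m (dry, 9.8°C/km): ΔT = -9.8 × 0.7 = -6.86°C → T = 25.04°C
  1500 → 3800 m (saturated, 6.9°C/km): ΔT = -6.9 × 2.3 = -15.87°C → T = 9.17°C
Environment:
  800 → 3800 m (environment, 10.2°C/km): ΔT = -10.2 × 3 = -30.6°C → T = 1.3°C
T_parcel − T_env = 9.17 − 1.3 = +7.87°C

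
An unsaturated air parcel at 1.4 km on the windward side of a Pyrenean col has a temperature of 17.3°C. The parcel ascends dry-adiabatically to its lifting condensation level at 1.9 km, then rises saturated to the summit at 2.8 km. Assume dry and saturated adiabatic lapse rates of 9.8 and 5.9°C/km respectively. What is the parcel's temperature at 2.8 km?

From 1400 m to 1900 m (dry): cools by 9.8 × 0.5 = 4.9°C, giving 12.4°C.
From 1900 m to 2800 m (saturated): cools by 5.9 × 0.9 = 5.31°C, giving 7.09°C.

7.09°C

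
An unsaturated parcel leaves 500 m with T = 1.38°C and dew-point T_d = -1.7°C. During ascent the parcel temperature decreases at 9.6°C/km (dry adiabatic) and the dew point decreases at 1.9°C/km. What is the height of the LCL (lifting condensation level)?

900 m

T and T_d converge at 9.6 − 1.9 = 7.7°C per km
Height above start = (1.38 − (-1.7)) / 7.7 = 0.4 km
LCL altitude = 500 m + 400 m = 900 m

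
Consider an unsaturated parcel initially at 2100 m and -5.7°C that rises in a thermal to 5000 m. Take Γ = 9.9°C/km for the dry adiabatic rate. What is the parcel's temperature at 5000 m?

2100 → 5000 m (dry adiabatic, 9.9°C/km): ΔT = -9.9 × 2.9 = -28.71°C → T = -34.41°C

-34.41°C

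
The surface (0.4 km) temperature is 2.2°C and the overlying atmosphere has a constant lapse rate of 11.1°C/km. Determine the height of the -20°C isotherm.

Height above start = (2.2 − (-20)) / 11.1 = 2 km
Altitude = 400 m + 2000 m = 2400 m

2.4 km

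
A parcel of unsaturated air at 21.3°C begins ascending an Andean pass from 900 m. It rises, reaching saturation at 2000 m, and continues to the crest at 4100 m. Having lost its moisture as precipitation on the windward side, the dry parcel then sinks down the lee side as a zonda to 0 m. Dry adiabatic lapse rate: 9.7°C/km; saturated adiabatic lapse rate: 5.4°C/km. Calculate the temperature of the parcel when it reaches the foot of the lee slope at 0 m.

39.06°C

900–2000 m, dry: Δz = 1.1 km ⇒ ΔT = -10.67°C; T = 10.63°C
2000–4100 m, saturated: Δz = 2.1 km ⇒ ΔT = -11.34°C; T = -0.71°C
4100–0 m, dry descent: Δz = 4.1 km ⇒ ΔT = +39.77°C; T = 39.06°C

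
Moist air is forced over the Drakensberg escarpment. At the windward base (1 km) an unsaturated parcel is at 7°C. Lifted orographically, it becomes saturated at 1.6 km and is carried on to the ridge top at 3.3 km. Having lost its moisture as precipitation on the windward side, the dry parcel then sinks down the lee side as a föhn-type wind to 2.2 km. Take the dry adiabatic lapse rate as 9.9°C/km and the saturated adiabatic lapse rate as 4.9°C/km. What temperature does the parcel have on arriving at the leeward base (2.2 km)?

3.62°C

1000 → 1600 m (dry, 9.9°C/km): ΔT = -9.9 × 0.6 = -5.94°C → T = 1.06°C
1600 → 3300 m (saturated, 4.9°C/km): ΔT = -4.9 × 1.7 = -8.33°C → T = -7.27°C
3300 → 2200 m (dry descent, 9.9°C/km): ΔT = +9.9 × 1.1 = +10.89°C → T = 3.62°C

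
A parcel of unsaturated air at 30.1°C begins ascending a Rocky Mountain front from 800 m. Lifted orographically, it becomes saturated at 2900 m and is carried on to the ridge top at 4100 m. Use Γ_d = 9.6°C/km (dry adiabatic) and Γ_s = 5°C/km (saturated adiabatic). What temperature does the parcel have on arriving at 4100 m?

Dry to 2900 m: -9.6 × 2.1 km = -20.16°C, so T = 9.94°C.
Saturated to 4100 m: -5 × 1.2 km = -6°C, so T = 3.94°C.

3.94°C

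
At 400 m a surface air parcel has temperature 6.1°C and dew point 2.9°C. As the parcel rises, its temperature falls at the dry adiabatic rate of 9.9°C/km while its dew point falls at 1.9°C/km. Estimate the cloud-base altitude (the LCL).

800 m

T and T_d converge at 9.9 − 1.9 = 8°C per km
Height above start = (6.1 − 2.9) / 8 = 0.4 km
LCL altitude = 400 m + 400 m = 800 m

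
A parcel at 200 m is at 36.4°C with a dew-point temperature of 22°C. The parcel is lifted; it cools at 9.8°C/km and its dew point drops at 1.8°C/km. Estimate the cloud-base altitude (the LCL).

2000 m

T and T_d converge at 9.8 − 1.8 = 8°C per km
Height above start = (36.4 − 22) / 8 = 1.8 km
LCL altitude = 200 m + 1800 m = 2000 m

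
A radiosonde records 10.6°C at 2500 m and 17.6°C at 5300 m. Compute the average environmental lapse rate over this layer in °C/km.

-2.5°C/km

Γ = −ΔT/Δz = (10.6 − 17.6) / (5300 − 2500) m
  = -7°C / 2.8 km = -2.5°C/km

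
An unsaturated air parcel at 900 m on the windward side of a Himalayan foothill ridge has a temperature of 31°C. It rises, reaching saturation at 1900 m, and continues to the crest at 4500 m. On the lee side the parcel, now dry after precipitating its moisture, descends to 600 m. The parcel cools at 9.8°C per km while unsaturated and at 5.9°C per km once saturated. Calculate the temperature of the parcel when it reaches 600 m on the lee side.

44.08°C

From 900 m to 1900 m (dry): cools by 9.8 × 1 = 9.8°C, giving 21.2°C.
From 1900 m to 4500 m (saturated): cools by 5.9 × 2.6 = 15.34°C, giving 5.86°C.
From 4500 m to 600 m (dry descent): warms by 9.8 × 3.9 = 38.22°C, giving 44.08°C.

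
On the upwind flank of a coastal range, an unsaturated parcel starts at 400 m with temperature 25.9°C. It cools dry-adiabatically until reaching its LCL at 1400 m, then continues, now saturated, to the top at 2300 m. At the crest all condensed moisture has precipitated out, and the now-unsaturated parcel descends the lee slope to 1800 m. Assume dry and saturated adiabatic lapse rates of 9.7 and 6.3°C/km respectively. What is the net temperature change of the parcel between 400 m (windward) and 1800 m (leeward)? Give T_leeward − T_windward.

-10.52°C

400 → 1400 m (dry, 9.7°C/km): ΔT = -9.7 × 1 = -9.7°C → T = 16.2°C
1400 → 2300 m (saturated, 6.3°C/km): ΔT = -6.3 × 0.9 = -5.67°C → T = 10.53°C
2300 → 1800 m (dry descent, 9.7°C/km): ΔT = +9.7 × 0.5 = +4.85°C → T = 15.38°C
Net change vs windward start: 15.38 − 25.9 = -10.52°C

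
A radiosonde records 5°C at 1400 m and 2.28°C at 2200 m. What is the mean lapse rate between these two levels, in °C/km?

Γ = −ΔT/Δz = (5 − 2.28) / (2200 − 1400) m
  = 2.72°C / 0.8 km = 3.4°C/km

3.4°C/km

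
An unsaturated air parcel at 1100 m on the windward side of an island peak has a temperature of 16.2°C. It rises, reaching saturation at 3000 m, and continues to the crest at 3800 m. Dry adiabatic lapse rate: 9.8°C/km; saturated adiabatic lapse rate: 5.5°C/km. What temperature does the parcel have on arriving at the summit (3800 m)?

-6.82°C

Dry to 3000 m: -9.8 × 1.9 km = -18.62°C, so T = -2.42°C.
Saturated to 3800 m: -5.5 × 0.8 km = -4.4°C, so T = -6.82°C.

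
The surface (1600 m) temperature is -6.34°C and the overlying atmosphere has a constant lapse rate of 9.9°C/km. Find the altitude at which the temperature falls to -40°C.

Height above start = (-6.34 − (-40)) / 9.9 = 3.4 km
Altitude = 1600 m + 3400 m = 5000 m

5000 m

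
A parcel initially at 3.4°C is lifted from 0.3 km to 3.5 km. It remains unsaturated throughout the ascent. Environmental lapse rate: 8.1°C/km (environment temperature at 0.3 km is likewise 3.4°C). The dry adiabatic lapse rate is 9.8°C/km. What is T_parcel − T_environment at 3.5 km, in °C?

Parcel:
  From 300 m to 3500 m (dry): cools by 9.8 × 3.2 = 31.36°C, giving -27.96°C.
Environment:
  From 300 m to 3500 m (environment): cools by 8.1 × 3.2 = 25.92°C, giving -22.52°C.
T_parcel − T_env = -27.96 − (-22.52) = -5.44°C

-5.44°C (parcel cooler than environment)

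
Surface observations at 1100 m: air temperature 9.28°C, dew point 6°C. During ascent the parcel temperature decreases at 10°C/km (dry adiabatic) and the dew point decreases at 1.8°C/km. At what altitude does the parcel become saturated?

T and T_d converge at 10 − 1.8 = 8.2°C per km
Height above start = (9.28 − 6) / 8.2 = 0.4 km
LCL altitude = 1100 m + 400 m = 1500 m

1500 m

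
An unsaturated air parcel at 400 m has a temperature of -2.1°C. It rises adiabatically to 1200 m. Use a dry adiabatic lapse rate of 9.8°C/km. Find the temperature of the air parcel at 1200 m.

-9.94°C

From 400 m to 1200 m (dry adiabatic): cools by 9.8 × 0.8 = 7.84°C, giving -9.94°C.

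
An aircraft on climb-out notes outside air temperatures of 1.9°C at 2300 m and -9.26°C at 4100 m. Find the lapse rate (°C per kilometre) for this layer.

Γ = −ΔT/Δz = (1.9 − (-9.26)) / (4100 − 2300) m
  = 11.16°C / 1.8 km = 6.2°C/km

6.2°C/km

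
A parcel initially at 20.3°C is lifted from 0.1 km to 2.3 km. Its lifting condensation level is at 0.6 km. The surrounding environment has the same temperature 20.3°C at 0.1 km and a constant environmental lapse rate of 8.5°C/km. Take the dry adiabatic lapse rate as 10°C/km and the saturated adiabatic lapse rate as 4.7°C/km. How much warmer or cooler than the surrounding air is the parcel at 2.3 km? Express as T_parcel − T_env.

Parcel:
  Dry to 600 m: -10 × 0.5 km = -5°C, so T = 15.3°C.
  Saturated to 2300 m: -4.7 × 1.7 km = -7.99°C, so T = 7.31°C.
Environment:
  Environment to 2300 m: -8.5 × 2.2 km = -18.7°C, so T = 1.6°C.
T_parcel − T_env = 7.31 − 1.6 = +5.71°C

+5.71°C (parcel warmer than environment)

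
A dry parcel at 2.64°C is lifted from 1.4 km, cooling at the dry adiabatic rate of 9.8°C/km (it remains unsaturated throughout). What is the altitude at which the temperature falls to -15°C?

3.2 km

Height above start = (2.64 − (-15)) / 9.8 = 1.8 km
Altitude = 1400 m + 1800 m = 3200 m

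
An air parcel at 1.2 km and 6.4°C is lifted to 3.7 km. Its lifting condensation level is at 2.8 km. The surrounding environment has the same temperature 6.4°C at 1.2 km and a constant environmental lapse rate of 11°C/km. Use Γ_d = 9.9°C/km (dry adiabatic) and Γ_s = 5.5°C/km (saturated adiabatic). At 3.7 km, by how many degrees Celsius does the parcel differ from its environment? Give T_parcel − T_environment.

+6.71°C (parcel warmer than environment)

Parcel:
  1200 → 2800 m (dry, 9.9°C/km): ΔT = -9.9 × 1.6 = -15.84°C → T = -9.44°C
  2800 → 3700 m (saturated, 5.5°C/km): ΔT = -5.5 × 0.9 = -4.95°C → T = -14.39°C
Environment:
  1200 → 3700 m (environment, 11°C/km): ΔT = -11 × 2.5 = -27.5°C → T = -21.1°C
T_parcel − T_env = -14.39 − (-21.1) = +6.71°C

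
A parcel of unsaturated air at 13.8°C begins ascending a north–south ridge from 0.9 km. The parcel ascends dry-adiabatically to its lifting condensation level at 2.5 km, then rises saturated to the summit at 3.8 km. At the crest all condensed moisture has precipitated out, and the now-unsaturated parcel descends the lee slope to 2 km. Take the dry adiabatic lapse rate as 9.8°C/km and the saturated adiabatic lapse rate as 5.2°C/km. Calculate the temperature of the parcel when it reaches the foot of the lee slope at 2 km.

Dry to 2500 m: -9.8 × 1.6 km = -15.68°C, so T = -1.88°C.
Saturated to 3800 m: -5.2 × 1.3 km = -6.76°C, so T = -8.64°C.
Dry descent to 2000 m: +9.8 × 1.8 km = +17.64°C, so T = 9°C.

9°C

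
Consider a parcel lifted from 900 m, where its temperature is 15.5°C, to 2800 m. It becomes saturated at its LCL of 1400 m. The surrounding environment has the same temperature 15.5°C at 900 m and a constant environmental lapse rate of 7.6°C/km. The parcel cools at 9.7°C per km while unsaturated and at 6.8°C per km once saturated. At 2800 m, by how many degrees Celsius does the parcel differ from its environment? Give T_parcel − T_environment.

Parcel:
  From 900 m to 1400 m (dry): cools by 9.7 × 0.5 = 4.85°C, giving 10.65°C.
  From 1400 m to 2800 m (saturated): cools by 6.8 × 1.4 = 9.52°C, giving 1.13°C.
Environment:
  From 900 m to 2800 m (environment): cools by 7.6 × 1.9 = 14.44°C, giving 1.06°C.
T_parcel − T_env = 1.13 − 1.06 = +0.07°C

+0.07°C (parcel warmer than environment)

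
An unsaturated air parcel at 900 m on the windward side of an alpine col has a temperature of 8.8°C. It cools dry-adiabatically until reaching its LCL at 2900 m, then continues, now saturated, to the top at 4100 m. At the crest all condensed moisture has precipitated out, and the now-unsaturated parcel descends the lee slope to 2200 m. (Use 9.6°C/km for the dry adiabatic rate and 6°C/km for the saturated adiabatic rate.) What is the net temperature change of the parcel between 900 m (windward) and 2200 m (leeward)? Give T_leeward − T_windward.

-8.16°C

900–2900 m, dry: Δz = 2 km ⇒ ΔT = -19.2°C; T = -10.4°C
2900–4100 m, saturated: Δz = 1.2 km ⇒ ΔT = -7.2°C; T = -17.6°C
4100–2200 m, dry descent: Δz = 1.9 km ⇒ ΔT = +18.24°C; T = 0.64°C
Net change vs windward start: 0.64 − 8.8 = -8.16°C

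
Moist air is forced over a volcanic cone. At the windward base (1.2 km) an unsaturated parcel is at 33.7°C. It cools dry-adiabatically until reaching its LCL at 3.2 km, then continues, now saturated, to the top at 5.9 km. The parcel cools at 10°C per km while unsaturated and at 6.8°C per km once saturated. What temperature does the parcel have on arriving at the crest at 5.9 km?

-4.66°C

1200 → 3200 m (dry, 10°C/km): ΔT = -10 × 2 = -20°C → T = 13.7°C
3200 → 5900 m (saturated, 6.8°C/km): ΔT = -6.8 × 2.7 = -18.36°C → T = -4.66°C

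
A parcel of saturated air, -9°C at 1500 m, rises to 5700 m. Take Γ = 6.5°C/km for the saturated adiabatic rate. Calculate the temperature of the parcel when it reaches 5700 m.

-36.3°C

1500–5700 m, saturated adiabatic: Δz = 4.2 km ⇒ ΔT = -27.3°C; T = -36.3°C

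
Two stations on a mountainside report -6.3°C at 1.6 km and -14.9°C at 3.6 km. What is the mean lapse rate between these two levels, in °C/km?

4.3°C/km

Γ = −ΔT/Δz = (-6.3 − (-14.9)) / (3600 − 1600) m
  = 8.6°C / 2 km = 4.3°C/km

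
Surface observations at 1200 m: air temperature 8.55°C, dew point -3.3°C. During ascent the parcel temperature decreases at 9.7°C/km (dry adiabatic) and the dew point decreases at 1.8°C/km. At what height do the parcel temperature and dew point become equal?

2700 m

T and T_d converge at 9.7 − 1.8 = 7.9°C per km
Height above start = (8.55 − (-3.3)) / 7.9 = 1.5 km
LCL altitude = 1200 m + 1500 m = 2700 m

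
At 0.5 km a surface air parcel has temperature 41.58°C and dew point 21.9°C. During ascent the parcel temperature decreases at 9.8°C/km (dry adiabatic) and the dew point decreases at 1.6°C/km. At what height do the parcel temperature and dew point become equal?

2.9 km

T and T_d converge at 9.8 − 1.6 = 8.2°C per km
Height above start = (41.58 − 21.9) / 8.2 = 2.4 km
LCL altitude = 500 m + 2400 m = 2900 m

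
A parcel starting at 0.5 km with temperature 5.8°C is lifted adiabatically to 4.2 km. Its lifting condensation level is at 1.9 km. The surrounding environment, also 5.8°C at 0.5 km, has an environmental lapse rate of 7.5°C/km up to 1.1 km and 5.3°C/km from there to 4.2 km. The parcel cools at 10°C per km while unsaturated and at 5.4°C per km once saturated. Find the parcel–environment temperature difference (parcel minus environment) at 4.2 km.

-5.49°C (parcel cooler than environment)

Parcel:
  From 500 m to 1900 m (dry): cools by 10 × 1.4 = 14°C, giving -8.2°C.
  From 1900 m to 4200 m (saturated): cools by 5.4 × 2.3 = 12.42°C, giving -20.62°C.
Environment:
  From 500 m to 1100 m (environment, lower layer): cools by 7.5 × 0.6 = 4.5°C, giving 1.3°C.
  From 1100 m to 4200 m (environment, upper layer): cools by 5.3 × 3.1 = 16.43°C, giving -15.13°C.
T_parcel − T_env = -20.62 − (-15.13) = -5.49°C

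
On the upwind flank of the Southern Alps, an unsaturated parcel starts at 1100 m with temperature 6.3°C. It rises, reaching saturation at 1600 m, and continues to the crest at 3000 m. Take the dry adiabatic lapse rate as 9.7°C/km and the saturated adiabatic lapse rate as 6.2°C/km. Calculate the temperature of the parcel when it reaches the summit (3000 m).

-7.23°C

From 1100 m to 1600 m (dry): cools by 9.7 × 0.5 = 4.85°C, giving 1.45°C.
From 1600 m to 3000 m (saturated): cools by 6.2 × 1.4 = 8.68°C, giving -7.23°C.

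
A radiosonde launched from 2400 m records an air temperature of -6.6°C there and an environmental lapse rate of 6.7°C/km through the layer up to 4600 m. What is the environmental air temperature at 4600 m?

-21.34°C

From 2400 m to 4600 m (environmental): cools by 6.7 × 2.2 = 14.74°C, giving -21.34°C.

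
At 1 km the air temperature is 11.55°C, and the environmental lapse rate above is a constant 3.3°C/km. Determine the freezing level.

Height above start = (11.55 − 0) / 3.3 = 3.5 km
Altitude = 1000 m + 3500 m = 4500 m

4.5 km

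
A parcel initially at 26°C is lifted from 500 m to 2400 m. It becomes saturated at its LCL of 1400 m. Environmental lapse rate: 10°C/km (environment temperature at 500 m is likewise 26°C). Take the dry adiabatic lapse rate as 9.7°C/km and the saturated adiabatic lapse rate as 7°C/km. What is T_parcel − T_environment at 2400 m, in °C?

Parcel:
  From 500 m to 1400 m (dry): cools by 9.7 × 0.9 = 8.73°C, giving 17.27°C.
  From 1400 m to 2400 m (saturated): cools by 7 × 1 = 7°C, giving 10.27°C.
Environment:
  From 500 m to 2400 m (environment): cools by 10 × 1.9 = 19°C, giving 7°C.
T_parcel − T_env = 10.27 − 7 = +3.27°C

+3.27°C (parcel warmer than environment)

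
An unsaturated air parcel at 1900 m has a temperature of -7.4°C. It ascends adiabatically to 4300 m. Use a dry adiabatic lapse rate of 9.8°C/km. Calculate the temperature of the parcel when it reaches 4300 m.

1900–4300 m, dry adiabatic: Δz = 2.4 km ⇒ ΔT = -23.52°C; T = -30.92°C

-30.92°C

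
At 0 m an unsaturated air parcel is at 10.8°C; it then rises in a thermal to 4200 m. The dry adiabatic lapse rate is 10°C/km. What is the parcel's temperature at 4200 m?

-31.2°C

From 0 m to 4200 m (dry adiabatic): cools by 10 × 4.2 = 42°C, giving -31.2°C.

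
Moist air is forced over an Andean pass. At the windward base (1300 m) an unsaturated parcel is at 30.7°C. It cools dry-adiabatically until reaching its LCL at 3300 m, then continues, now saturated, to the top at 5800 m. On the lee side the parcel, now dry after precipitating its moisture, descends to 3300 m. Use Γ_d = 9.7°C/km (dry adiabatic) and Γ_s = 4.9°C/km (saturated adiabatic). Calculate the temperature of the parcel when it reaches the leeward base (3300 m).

Dry to 3300 m: -9.7 × 2 km = -19.4°C, so T = 11.3°C.
Saturated to 5800 m: -4.9 × 2.5 km = -12.25°C, so T = -0.95°C.
Dry descent to 3300 m: +9.7 × 2.5 km = +24.25°C, so T = 23.3°C.

23.3°C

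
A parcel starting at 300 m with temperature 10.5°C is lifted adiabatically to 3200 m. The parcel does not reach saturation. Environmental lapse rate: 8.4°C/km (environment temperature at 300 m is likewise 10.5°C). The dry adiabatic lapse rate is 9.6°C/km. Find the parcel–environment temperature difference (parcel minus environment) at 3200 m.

Parcel:
  300 → 3200 m (dry, 9.6°C/km): ΔT = -9.6 × 2.9 = -27.84°C → T = -17.34°C
Environment:
  300 → 3200 m (environment, 8.4°C/km): ΔT = -8.4 × 2.9 = -24.36°C → T = -13.86°C
T_parcel − T_env = -17.34 − (-13.86) = -3.48°C

-3.48°C (parcel cooler than environment)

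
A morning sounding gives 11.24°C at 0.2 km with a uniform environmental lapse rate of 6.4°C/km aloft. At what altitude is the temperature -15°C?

4.3 km

Height above start = (11.24 − (-15)) / 6.4 = 4.1 km
Altitude = 200 m + 4100 m = 4300 m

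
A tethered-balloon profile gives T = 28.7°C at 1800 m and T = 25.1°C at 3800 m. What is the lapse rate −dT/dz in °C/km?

1.8°C/km

Γ = −ΔT/Δz = (28.7 − 25.1) / (3800 − 1800) m
  = 3.6°C / 2 km = 1.8°C/km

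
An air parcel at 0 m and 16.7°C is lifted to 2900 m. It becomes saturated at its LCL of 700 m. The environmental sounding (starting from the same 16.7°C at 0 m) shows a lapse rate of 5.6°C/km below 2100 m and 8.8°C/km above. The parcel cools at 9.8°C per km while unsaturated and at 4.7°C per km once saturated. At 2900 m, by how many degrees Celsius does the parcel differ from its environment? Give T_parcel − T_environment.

Parcel:
  0–700 m, dry: Δz = 0.7 km ⇒ ΔT = -6.86°C; T = 9.84°C
  700–2900 m, saturated: Δz = 2.2 km ⇒ ΔT = -10.34°C; T = -0.5°C
Environment:
  0–2100 m, environment, lower layer: Δz = 2.1 km ⇒ ΔT = -11.76°C; T = 4.94°C
  2100–2900 m, environment, upper layer: Δz = 0.8 km ⇒ ΔT = -7.04°C; T = -2.1°C
T_parcel − T_env = -0.5 − (-2.1) = +1.6°C

+1.6°C (parcel warmer than environment)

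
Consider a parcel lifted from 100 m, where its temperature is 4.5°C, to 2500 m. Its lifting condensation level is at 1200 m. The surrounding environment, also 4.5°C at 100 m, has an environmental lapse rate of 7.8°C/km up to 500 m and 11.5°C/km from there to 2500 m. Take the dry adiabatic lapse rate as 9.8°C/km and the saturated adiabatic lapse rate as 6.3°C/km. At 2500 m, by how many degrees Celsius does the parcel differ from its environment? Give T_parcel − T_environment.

+7.15°C (parcel warmer than environment)

Parcel:
  From 100 m to 1200 m (dry): cools by 9.8 × 1.1 = 10.78°C, giving -6.28°C.
  From 1200 m to 2500 m (saturated): cools by 6.3 × 1.3 = 8.19°C, giving -14.47°C.
Environment:
  From 100 m to 500 m (environment, lower layer): cools by 7.8 × 0.4 = 3.12°C, giving 1.38°C.
  From 500 m to 2500 m (environment, upper layer): cools by 11.5 × 2 = 23°C, giving -21.62°C.
T_parcel − T_env = -14.47 − (-21.62) = +7.15°C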